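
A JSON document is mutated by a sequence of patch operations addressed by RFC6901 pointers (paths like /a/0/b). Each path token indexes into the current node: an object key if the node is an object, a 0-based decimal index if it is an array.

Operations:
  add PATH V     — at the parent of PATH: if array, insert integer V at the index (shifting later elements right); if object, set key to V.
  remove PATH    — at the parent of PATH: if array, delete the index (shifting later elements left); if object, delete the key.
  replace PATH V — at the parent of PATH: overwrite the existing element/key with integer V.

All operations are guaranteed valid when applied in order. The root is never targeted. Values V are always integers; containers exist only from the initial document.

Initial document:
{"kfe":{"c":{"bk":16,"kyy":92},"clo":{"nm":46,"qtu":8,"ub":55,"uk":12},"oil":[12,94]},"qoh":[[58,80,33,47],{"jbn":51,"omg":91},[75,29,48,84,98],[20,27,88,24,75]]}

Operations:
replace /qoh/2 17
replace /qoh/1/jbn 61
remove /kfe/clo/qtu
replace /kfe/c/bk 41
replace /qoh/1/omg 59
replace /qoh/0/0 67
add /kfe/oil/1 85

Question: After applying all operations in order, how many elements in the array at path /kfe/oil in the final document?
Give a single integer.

Answer: 3

Derivation:
After op 1 (replace /qoh/2 17): {"kfe":{"c":{"bk":16,"kyy":92},"clo":{"nm":46,"qtu":8,"ub":55,"uk":12},"oil":[12,94]},"qoh":[[58,80,33,47],{"jbn":51,"omg":91},17,[20,27,88,24,75]]}
After op 2 (replace /qoh/1/jbn 61): {"kfe":{"c":{"bk":16,"kyy":92},"clo":{"nm":46,"qtu":8,"ub":55,"uk":12},"oil":[12,94]},"qoh":[[58,80,33,47],{"jbn":61,"omg":91},17,[20,27,88,24,75]]}
After op 3 (remove /kfe/clo/qtu): {"kfe":{"c":{"bk":16,"kyy":92},"clo":{"nm":46,"ub":55,"uk":12},"oil":[12,94]},"qoh":[[58,80,33,47],{"jbn":61,"omg":91},17,[20,27,88,24,75]]}
After op 4 (replace /kfe/c/bk 41): {"kfe":{"c":{"bk":41,"kyy":92},"clo":{"nm":46,"ub":55,"uk":12},"oil":[12,94]},"qoh":[[58,80,33,47],{"jbn":61,"omg":91},17,[20,27,88,24,75]]}
After op 5 (replace /qoh/1/omg 59): {"kfe":{"c":{"bk":41,"kyy":92},"clo":{"nm":46,"ub":55,"uk":12},"oil":[12,94]},"qoh":[[58,80,33,47],{"jbn":61,"omg":59},17,[20,27,88,24,75]]}
After op 6 (replace /qoh/0/0 67): {"kfe":{"c":{"bk":41,"kyy":92},"clo":{"nm":46,"ub":55,"uk":12},"oil":[12,94]},"qoh":[[67,80,33,47],{"jbn":61,"omg":59},17,[20,27,88,24,75]]}
After op 7 (add /kfe/oil/1 85): {"kfe":{"c":{"bk":41,"kyy":92},"clo":{"nm":46,"ub":55,"uk":12},"oil":[12,85,94]},"qoh":[[67,80,33,47],{"jbn":61,"omg":59},17,[20,27,88,24,75]]}
Size at path /kfe/oil: 3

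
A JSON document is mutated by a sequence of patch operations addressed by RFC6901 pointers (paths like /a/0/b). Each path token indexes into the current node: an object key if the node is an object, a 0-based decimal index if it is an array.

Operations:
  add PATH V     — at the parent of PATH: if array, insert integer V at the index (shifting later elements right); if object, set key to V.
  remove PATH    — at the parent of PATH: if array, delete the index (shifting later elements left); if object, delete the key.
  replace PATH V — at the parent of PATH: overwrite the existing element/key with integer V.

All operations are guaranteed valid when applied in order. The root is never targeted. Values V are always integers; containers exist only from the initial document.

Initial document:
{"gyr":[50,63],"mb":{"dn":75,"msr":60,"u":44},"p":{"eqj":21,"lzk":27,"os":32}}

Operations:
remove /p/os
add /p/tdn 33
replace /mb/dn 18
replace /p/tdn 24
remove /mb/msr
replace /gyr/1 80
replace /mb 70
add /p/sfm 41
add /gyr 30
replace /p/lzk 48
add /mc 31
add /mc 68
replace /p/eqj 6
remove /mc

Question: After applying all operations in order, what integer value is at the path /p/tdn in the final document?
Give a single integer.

Answer: 24

Derivation:
After op 1 (remove /p/os): {"gyr":[50,63],"mb":{"dn":75,"msr":60,"u":44},"p":{"eqj":21,"lzk":27}}
After op 2 (add /p/tdn 33): {"gyr":[50,63],"mb":{"dn":75,"msr":60,"u":44},"p":{"eqj":21,"lzk":27,"tdn":33}}
After op 3 (replace /mb/dn 18): {"gyr":[50,63],"mb":{"dn":18,"msr":60,"u":44},"p":{"eqj":21,"lzk":27,"tdn":33}}
After op 4 (replace /p/tdn 24): {"gyr":[50,63],"mb":{"dn":18,"msr":60,"u":44},"p":{"eqj":21,"lzk":27,"tdn":24}}
After op 5 (remove /mb/msr): {"gyr":[50,63],"mb":{"dn":18,"u":44},"p":{"eqj":21,"lzk":27,"tdn":24}}
After op 6 (replace /gyr/1 80): {"gyr":[50,80],"mb":{"dn":18,"u":44},"p":{"eqj":21,"lzk":27,"tdn":24}}
After op 7 (replace /mb 70): {"gyr":[50,80],"mb":70,"p":{"eqj":21,"lzk":27,"tdn":24}}
After op 8 (add /p/sfm 41): {"gyr":[50,80],"mb":70,"p":{"eqj":21,"lzk":27,"sfm":41,"tdn":24}}
After op 9 (add /gyr 30): {"gyr":30,"mb":70,"p":{"eqj":21,"lzk":27,"sfm":41,"tdn":24}}
After op 10 (replace /p/lzk 48): {"gyr":30,"mb":70,"p":{"eqj":21,"lzk":48,"sfm":41,"tdn":24}}
After op 11 (add /mc 31): {"gyr":30,"mb":70,"mc":31,"p":{"eqj":21,"lzk":48,"sfm":41,"tdn":24}}
After op 12 (add /mc 68): {"gyr":30,"mb":70,"mc":68,"p":{"eqj":21,"lzk":48,"sfm":41,"tdn":24}}
After op 13 (replace /p/eqj 6): {"gyr":30,"mb":70,"mc":68,"p":{"eqj":6,"lzk":48,"sfm":41,"tdn":24}}
After op 14 (remove /mc): {"gyr":30,"mb":70,"p":{"eqj":6,"lzk":48,"sfm":41,"tdn":24}}
Value at /p/tdn: 24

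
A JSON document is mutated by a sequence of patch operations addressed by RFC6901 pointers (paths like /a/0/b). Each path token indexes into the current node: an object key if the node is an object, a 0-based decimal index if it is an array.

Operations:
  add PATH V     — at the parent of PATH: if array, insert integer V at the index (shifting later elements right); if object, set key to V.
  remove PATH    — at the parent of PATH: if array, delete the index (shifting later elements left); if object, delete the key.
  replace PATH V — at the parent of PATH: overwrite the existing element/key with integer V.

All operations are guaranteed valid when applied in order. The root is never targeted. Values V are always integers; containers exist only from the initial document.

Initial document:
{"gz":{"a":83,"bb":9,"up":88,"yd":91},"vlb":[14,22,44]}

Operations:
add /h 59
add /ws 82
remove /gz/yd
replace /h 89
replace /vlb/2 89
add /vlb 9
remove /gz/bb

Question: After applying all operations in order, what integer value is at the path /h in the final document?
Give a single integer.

Answer: 89

Derivation:
After op 1 (add /h 59): {"gz":{"a":83,"bb":9,"up":88,"yd":91},"h":59,"vlb":[14,22,44]}
After op 2 (add /ws 82): {"gz":{"a":83,"bb":9,"up":88,"yd":91},"h":59,"vlb":[14,22,44],"ws":82}
After op 3 (remove /gz/yd): {"gz":{"a":83,"bb":9,"up":88},"h":59,"vlb":[14,22,44],"ws":82}
After op 4 (replace /h 89): {"gz":{"a":83,"bb":9,"up":88},"h":89,"vlb":[14,22,44],"ws":82}
After op 5 (replace /vlb/2 89): {"gz":{"a":83,"bb":9,"up":88},"h":89,"vlb":[14,22,89],"ws":82}
After op 6 (add /vlb 9): {"gz":{"a":83,"bb":9,"up":88},"h":89,"vlb":9,"ws":82}
After op 7 (remove /gz/bb): {"gz":{"a":83,"up":88},"h":89,"vlb":9,"ws":82}
Value at /h: 89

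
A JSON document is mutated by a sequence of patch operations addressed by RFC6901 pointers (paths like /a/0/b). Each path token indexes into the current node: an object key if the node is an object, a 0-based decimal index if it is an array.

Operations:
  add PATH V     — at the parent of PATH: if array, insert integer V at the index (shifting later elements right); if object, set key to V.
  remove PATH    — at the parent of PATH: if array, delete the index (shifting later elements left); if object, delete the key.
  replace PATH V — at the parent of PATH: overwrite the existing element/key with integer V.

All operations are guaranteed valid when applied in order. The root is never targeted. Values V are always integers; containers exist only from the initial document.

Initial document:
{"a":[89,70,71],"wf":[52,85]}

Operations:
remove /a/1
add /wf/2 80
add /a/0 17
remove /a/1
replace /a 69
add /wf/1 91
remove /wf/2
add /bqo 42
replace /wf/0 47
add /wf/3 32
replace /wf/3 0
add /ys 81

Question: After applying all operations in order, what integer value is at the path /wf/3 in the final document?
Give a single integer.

After op 1 (remove /a/1): {"a":[89,71],"wf":[52,85]}
After op 2 (add /wf/2 80): {"a":[89,71],"wf":[52,85,80]}
After op 3 (add /a/0 17): {"a":[17,89,71],"wf":[52,85,80]}
After op 4 (remove /a/1): {"a":[17,71],"wf":[52,85,80]}
After op 5 (replace /a 69): {"a":69,"wf":[52,85,80]}
After op 6 (add /wf/1 91): {"a":69,"wf":[52,91,85,80]}
After op 7 (remove /wf/2): {"a":69,"wf":[52,91,80]}
After op 8 (add /bqo 42): {"a":69,"bqo":42,"wf":[52,91,80]}
After op 9 (replace /wf/0 47): {"a":69,"bqo":42,"wf":[47,91,80]}
After op 10 (add /wf/3 32): {"a":69,"bqo":42,"wf":[47,91,80,32]}
After op 11 (replace /wf/3 0): {"a":69,"bqo":42,"wf":[47,91,80,0]}
After op 12 (add /ys 81): {"a":69,"bqo":42,"wf":[47,91,80,0],"ys":81}
Value at /wf/3: 0

Answer: 0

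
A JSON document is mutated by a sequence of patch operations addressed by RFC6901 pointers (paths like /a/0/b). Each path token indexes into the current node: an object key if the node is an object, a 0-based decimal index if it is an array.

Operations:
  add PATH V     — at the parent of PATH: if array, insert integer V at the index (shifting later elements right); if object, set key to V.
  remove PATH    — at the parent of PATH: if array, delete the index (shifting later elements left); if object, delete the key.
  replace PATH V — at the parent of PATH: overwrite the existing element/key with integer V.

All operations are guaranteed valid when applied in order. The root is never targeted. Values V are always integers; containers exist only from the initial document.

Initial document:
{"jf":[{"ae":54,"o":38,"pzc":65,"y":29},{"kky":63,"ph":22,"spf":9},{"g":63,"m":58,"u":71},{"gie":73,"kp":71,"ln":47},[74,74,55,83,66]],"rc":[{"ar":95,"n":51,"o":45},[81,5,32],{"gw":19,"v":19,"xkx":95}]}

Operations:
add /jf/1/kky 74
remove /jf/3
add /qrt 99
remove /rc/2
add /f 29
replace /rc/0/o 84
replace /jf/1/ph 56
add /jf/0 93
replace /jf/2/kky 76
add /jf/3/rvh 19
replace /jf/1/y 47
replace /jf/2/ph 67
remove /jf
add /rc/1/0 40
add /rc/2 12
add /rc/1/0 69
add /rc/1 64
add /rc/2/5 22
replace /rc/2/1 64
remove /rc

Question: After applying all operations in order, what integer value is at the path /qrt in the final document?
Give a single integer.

After op 1 (add /jf/1/kky 74): {"jf":[{"ae":54,"o":38,"pzc":65,"y":29},{"kky":74,"ph":22,"spf":9},{"g":63,"m":58,"u":71},{"gie":73,"kp":71,"ln":47},[74,74,55,83,66]],"rc":[{"ar":95,"n":51,"o":45},[81,5,32],{"gw":19,"v":19,"xkx":95}]}
After op 2 (remove /jf/3): {"jf":[{"ae":54,"o":38,"pzc":65,"y":29},{"kky":74,"ph":22,"spf":9},{"g":63,"m":58,"u":71},[74,74,55,83,66]],"rc":[{"ar":95,"n":51,"o":45},[81,5,32],{"gw":19,"v":19,"xkx":95}]}
After op 3 (add /qrt 99): {"jf":[{"ae":54,"o":38,"pzc":65,"y":29},{"kky":74,"ph":22,"spf":9},{"g":63,"m":58,"u":71},[74,74,55,83,66]],"qrt":99,"rc":[{"ar":95,"n":51,"o":45},[81,5,32],{"gw":19,"v":19,"xkx":95}]}
After op 4 (remove /rc/2): {"jf":[{"ae":54,"o":38,"pzc":65,"y":29},{"kky":74,"ph":22,"spf":9},{"g":63,"m":58,"u":71},[74,74,55,83,66]],"qrt":99,"rc":[{"ar":95,"n":51,"o":45},[81,5,32]]}
After op 5 (add /f 29): {"f":29,"jf":[{"ae":54,"o":38,"pzc":65,"y":29},{"kky":74,"ph":22,"spf":9},{"g":63,"m":58,"u":71},[74,74,55,83,66]],"qrt":99,"rc":[{"ar":95,"n":51,"o":45},[81,5,32]]}
After op 6 (replace /rc/0/o 84): {"f":29,"jf":[{"ae":54,"o":38,"pzc":65,"y":29},{"kky":74,"ph":22,"spf":9},{"g":63,"m":58,"u":71},[74,74,55,83,66]],"qrt":99,"rc":[{"ar":95,"n":51,"o":84},[81,5,32]]}
After op 7 (replace /jf/1/ph 56): {"f":29,"jf":[{"ae":54,"o":38,"pzc":65,"y":29},{"kky":74,"ph":56,"spf":9},{"g":63,"m":58,"u":71},[74,74,55,83,66]],"qrt":99,"rc":[{"ar":95,"n":51,"o":84},[81,5,32]]}
After op 8 (add /jf/0 93): {"f":29,"jf":[93,{"ae":54,"o":38,"pzc":65,"y":29},{"kky":74,"ph":56,"spf":9},{"g":63,"m":58,"u":71},[74,74,55,83,66]],"qrt":99,"rc":[{"ar":95,"n":51,"o":84},[81,5,32]]}
After op 9 (replace /jf/2/kky 76): {"f":29,"jf":[93,{"ae":54,"o":38,"pzc":65,"y":29},{"kky":76,"ph":56,"spf":9},{"g":63,"m":58,"u":71},[74,74,55,83,66]],"qrt":99,"rc":[{"ar":95,"n":51,"o":84},[81,5,32]]}
After op 10 (add /jf/3/rvh 19): {"f":29,"jf":[93,{"ae":54,"o":38,"pzc":65,"y":29},{"kky":76,"ph":56,"spf":9},{"g":63,"m":58,"rvh":19,"u":71},[74,74,55,83,66]],"qrt":99,"rc":[{"ar":95,"n":51,"o":84},[81,5,32]]}
After op 11 (replace /jf/1/y 47): {"f":29,"jf":[93,{"ae":54,"o":38,"pzc":65,"y":47},{"kky":76,"ph":56,"spf":9},{"g":63,"m":58,"rvh":19,"u":71},[74,74,55,83,66]],"qrt":99,"rc":[{"ar":95,"n":51,"o":84},[81,5,32]]}
After op 12 (replace /jf/2/ph 67): {"f":29,"jf":[93,{"ae":54,"o":38,"pzc":65,"y":47},{"kky":76,"ph":67,"spf":9},{"g":63,"m":58,"rvh":19,"u":71},[74,74,55,83,66]],"qrt":99,"rc":[{"ar":95,"n":51,"o":84},[81,5,32]]}
After op 13 (remove /jf): {"f":29,"qrt":99,"rc":[{"ar":95,"n":51,"o":84},[81,5,32]]}
After op 14 (add /rc/1/0 40): {"f":29,"qrt":99,"rc":[{"ar":95,"n":51,"o":84},[40,81,5,32]]}
After op 15 (add /rc/2 12): {"f":29,"qrt":99,"rc":[{"ar":95,"n":51,"o":84},[40,81,5,32],12]}
After op 16 (add /rc/1/0 69): {"f":29,"qrt":99,"rc":[{"ar":95,"n":51,"o":84},[69,40,81,5,32],12]}
After op 17 (add /rc/1 64): {"f":29,"qrt":99,"rc":[{"ar":95,"n":51,"o":84},64,[69,40,81,5,32],12]}
After op 18 (add /rc/2/5 22): {"f":29,"qrt":99,"rc":[{"ar":95,"n":51,"o":84},64,[69,40,81,5,32,22],12]}
After op 19 (replace /rc/2/1 64): {"f":29,"qrt":99,"rc":[{"ar":95,"n":51,"o":84},64,[69,64,81,5,32,22],12]}
After op 20 (remove /rc): {"f":29,"qrt":99}
Value at /qrt: 99

Answer: 99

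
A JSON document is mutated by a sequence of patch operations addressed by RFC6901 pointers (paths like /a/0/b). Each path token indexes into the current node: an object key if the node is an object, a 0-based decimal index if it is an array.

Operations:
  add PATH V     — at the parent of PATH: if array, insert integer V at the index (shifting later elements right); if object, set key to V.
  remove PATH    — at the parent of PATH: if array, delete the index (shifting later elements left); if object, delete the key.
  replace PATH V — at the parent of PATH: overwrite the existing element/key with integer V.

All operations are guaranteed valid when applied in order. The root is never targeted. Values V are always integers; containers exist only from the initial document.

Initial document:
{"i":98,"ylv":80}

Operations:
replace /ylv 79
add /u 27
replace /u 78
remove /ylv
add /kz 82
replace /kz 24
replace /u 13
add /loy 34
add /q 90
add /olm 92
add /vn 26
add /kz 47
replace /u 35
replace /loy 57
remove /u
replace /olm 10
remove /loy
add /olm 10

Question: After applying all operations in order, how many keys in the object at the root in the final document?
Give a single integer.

Answer: 5

Derivation:
After op 1 (replace /ylv 79): {"i":98,"ylv":79}
After op 2 (add /u 27): {"i":98,"u":27,"ylv":79}
After op 3 (replace /u 78): {"i":98,"u":78,"ylv":79}
After op 4 (remove /ylv): {"i":98,"u":78}
After op 5 (add /kz 82): {"i":98,"kz":82,"u":78}
After op 6 (replace /kz 24): {"i":98,"kz":24,"u":78}
After op 7 (replace /u 13): {"i":98,"kz":24,"u":13}
After op 8 (add /loy 34): {"i":98,"kz":24,"loy":34,"u":13}
After op 9 (add /q 90): {"i":98,"kz":24,"loy":34,"q":90,"u":13}
After op 10 (add /olm 92): {"i":98,"kz":24,"loy":34,"olm":92,"q":90,"u":13}
After op 11 (add /vn 26): {"i":98,"kz":24,"loy":34,"olm":92,"q":90,"u":13,"vn":26}
After op 12 (add /kz 47): {"i":98,"kz":47,"loy":34,"olm":92,"q":90,"u":13,"vn":26}
After op 13 (replace /u 35): {"i":98,"kz":47,"loy":34,"olm":92,"q":90,"u":35,"vn":26}
After op 14 (replace /loy 57): {"i":98,"kz":47,"loy":57,"olm":92,"q":90,"u":35,"vn":26}
After op 15 (remove /u): {"i":98,"kz":47,"loy":57,"olm":92,"q":90,"vn":26}
After op 16 (replace /olm 10): {"i":98,"kz":47,"loy":57,"olm":10,"q":90,"vn":26}
After op 17 (remove /loy): {"i":98,"kz":47,"olm":10,"q":90,"vn":26}
After op 18 (add /olm 10): {"i":98,"kz":47,"olm":10,"q":90,"vn":26}
Size at the root: 5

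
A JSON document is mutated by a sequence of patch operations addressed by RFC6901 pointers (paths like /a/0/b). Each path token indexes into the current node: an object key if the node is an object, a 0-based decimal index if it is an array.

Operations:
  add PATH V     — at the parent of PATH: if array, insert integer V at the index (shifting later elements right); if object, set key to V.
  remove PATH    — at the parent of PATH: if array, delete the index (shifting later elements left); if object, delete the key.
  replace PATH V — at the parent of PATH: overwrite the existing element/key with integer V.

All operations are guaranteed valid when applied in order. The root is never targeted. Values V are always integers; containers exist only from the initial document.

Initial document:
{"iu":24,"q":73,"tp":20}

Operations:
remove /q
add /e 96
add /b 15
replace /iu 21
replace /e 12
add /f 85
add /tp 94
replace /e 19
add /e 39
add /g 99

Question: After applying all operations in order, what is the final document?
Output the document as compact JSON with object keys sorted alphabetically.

Answer: {"b":15,"e":39,"f":85,"g":99,"iu":21,"tp":94}

Derivation:
After op 1 (remove /q): {"iu":24,"tp":20}
After op 2 (add /e 96): {"e":96,"iu":24,"tp":20}
After op 3 (add /b 15): {"b":15,"e":96,"iu":24,"tp":20}
After op 4 (replace /iu 21): {"b":15,"e":96,"iu":21,"tp":20}
After op 5 (replace /e 12): {"b":15,"e":12,"iu":21,"tp":20}
After op 6 (add /f 85): {"b":15,"e":12,"f":85,"iu":21,"tp":20}
After op 7 (add /tp 94): {"b":15,"e":12,"f":85,"iu":21,"tp":94}
After op 8 (replace /e 19): {"b":15,"e":19,"f":85,"iu":21,"tp":94}
After op 9 (add /e 39): {"b":15,"e":39,"f":85,"iu":21,"tp":94}
After op 10 (add /g 99): {"b":15,"e":39,"f":85,"g":99,"iu":21,"tp":94}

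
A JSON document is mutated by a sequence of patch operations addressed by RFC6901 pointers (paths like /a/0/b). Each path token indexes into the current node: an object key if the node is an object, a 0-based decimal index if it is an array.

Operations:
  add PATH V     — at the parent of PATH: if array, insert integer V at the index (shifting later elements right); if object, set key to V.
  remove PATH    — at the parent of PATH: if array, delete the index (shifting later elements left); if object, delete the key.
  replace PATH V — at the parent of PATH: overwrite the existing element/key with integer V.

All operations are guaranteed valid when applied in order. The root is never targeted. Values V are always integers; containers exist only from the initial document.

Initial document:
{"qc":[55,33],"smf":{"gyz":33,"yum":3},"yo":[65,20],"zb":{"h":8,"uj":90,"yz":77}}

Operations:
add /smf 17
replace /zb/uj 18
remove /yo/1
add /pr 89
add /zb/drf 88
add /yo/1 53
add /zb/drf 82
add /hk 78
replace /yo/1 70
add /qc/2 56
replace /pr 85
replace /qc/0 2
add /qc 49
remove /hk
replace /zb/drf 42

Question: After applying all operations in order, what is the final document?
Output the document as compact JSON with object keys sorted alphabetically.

After op 1 (add /smf 17): {"qc":[55,33],"smf":17,"yo":[65,20],"zb":{"h":8,"uj":90,"yz":77}}
After op 2 (replace /zb/uj 18): {"qc":[55,33],"smf":17,"yo":[65,20],"zb":{"h":8,"uj":18,"yz":77}}
After op 3 (remove /yo/1): {"qc":[55,33],"smf":17,"yo":[65],"zb":{"h":8,"uj":18,"yz":77}}
After op 4 (add /pr 89): {"pr":89,"qc":[55,33],"smf":17,"yo":[65],"zb":{"h":8,"uj":18,"yz":77}}
After op 5 (add /zb/drf 88): {"pr":89,"qc":[55,33],"smf":17,"yo":[65],"zb":{"drf":88,"h":8,"uj":18,"yz":77}}
After op 6 (add /yo/1 53): {"pr":89,"qc":[55,33],"smf":17,"yo":[65,53],"zb":{"drf":88,"h":8,"uj":18,"yz":77}}
After op 7 (add /zb/drf 82): {"pr":89,"qc":[55,33],"smf":17,"yo":[65,53],"zb":{"drf":82,"h":8,"uj":18,"yz":77}}
After op 8 (add /hk 78): {"hk":78,"pr":89,"qc":[55,33],"smf":17,"yo":[65,53],"zb":{"drf":82,"h":8,"uj":18,"yz":77}}
After op 9 (replace /yo/1 70): {"hk":78,"pr":89,"qc":[55,33],"smf":17,"yo":[65,70],"zb":{"drf":82,"h":8,"uj":18,"yz":77}}
After op 10 (add /qc/2 56): {"hk":78,"pr":89,"qc":[55,33,56],"smf":17,"yo":[65,70],"zb":{"drf":82,"h":8,"uj":18,"yz":77}}
After op 11 (replace /pr 85): {"hk":78,"pr":85,"qc":[55,33,56],"smf":17,"yo":[65,70],"zb":{"drf":82,"h":8,"uj":18,"yz":77}}
After op 12 (replace /qc/0 2): {"hk":78,"pr":85,"qc":[2,33,56],"smf":17,"yo":[65,70],"zb":{"drf":82,"h":8,"uj":18,"yz":77}}
After op 13 (add /qc 49): {"hk":78,"pr":85,"qc":49,"smf":17,"yo":[65,70],"zb":{"drf":82,"h":8,"uj":18,"yz":77}}
After op 14 (remove /hk): {"pr":85,"qc":49,"smf":17,"yo":[65,70],"zb":{"drf":82,"h":8,"uj":18,"yz":77}}
After op 15 (replace /zb/drf 42): {"pr":85,"qc":49,"smf":17,"yo":[65,70],"zb":{"drf":42,"h":8,"uj":18,"yz":77}}

Answer: {"pr":85,"qc":49,"smf":17,"yo":[65,70],"zb":{"drf":42,"h":8,"uj":18,"yz":77}}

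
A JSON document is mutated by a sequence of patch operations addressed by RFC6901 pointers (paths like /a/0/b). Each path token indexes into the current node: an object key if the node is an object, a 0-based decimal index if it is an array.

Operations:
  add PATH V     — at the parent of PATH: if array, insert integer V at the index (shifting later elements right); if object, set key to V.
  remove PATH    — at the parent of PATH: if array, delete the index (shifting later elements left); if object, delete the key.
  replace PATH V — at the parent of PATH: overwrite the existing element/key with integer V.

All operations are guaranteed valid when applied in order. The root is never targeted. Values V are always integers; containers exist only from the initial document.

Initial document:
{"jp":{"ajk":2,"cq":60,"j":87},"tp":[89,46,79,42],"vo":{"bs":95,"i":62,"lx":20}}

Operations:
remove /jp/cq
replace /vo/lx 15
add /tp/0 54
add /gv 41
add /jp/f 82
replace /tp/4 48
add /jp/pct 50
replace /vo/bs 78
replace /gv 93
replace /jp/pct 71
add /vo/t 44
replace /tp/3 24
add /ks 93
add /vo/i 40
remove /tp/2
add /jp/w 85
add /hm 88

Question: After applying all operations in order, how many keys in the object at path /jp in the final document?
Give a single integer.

Answer: 5

Derivation:
After op 1 (remove /jp/cq): {"jp":{"ajk":2,"j":87},"tp":[89,46,79,42],"vo":{"bs":95,"i":62,"lx":20}}
After op 2 (replace /vo/lx 15): {"jp":{"ajk":2,"j":87},"tp":[89,46,79,42],"vo":{"bs":95,"i":62,"lx":15}}
After op 3 (add /tp/0 54): {"jp":{"ajk":2,"j":87},"tp":[54,89,46,79,42],"vo":{"bs":95,"i":62,"lx":15}}
After op 4 (add /gv 41): {"gv":41,"jp":{"ajk":2,"j":87},"tp":[54,89,46,79,42],"vo":{"bs":95,"i":62,"lx":15}}
After op 5 (add /jp/f 82): {"gv":41,"jp":{"ajk":2,"f":82,"j":87},"tp":[54,89,46,79,42],"vo":{"bs":95,"i":62,"lx":15}}
After op 6 (replace /tp/4 48): {"gv":41,"jp":{"ajk":2,"f":82,"j":87},"tp":[54,89,46,79,48],"vo":{"bs":95,"i":62,"lx":15}}
After op 7 (add /jp/pct 50): {"gv":41,"jp":{"ajk":2,"f":82,"j":87,"pct":50},"tp":[54,89,46,79,48],"vo":{"bs":95,"i":62,"lx":15}}
After op 8 (replace /vo/bs 78): {"gv":41,"jp":{"ajk":2,"f":82,"j":87,"pct":50},"tp":[54,89,46,79,48],"vo":{"bs":78,"i":62,"lx":15}}
After op 9 (replace /gv 93): {"gv":93,"jp":{"ajk":2,"f":82,"j":87,"pct":50},"tp":[54,89,46,79,48],"vo":{"bs":78,"i":62,"lx":15}}
After op 10 (replace /jp/pct 71): {"gv":93,"jp":{"ajk":2,"f":82,"j":87,"pct":71},"tp":[54,89,46,79,48],"vo":{"bs":78,"i":62,"lx":15}}
After op 11 (add /vo/t 44): {"gv":93,"jp":{"ajk":2,"f":82,"j":87,"pct":71},"tp":[54,89,46,79,48],"vo":{"bs":78,"i":62,"lx":15,"t":44}}
After op 12 (replace /tp/3 24): {"gv":93,"jp":{"ajk":2,"f":82,"j":87,"pct":71},"tp":[54,89,46,24,48],"vo":{"bs":78,"i":62,"lx":15,"t":44}}
After op 13 (add /ks 93): {"gv":93,"jp":{"ajk":2,"f":82,"j":87,"pct":71},"ks":93,"tp":[54,89,46,24,48],"vo":{"bs":78,"i":62,"lx":15,"t":44}}
After op 14 (add /vo/i 40): {"gv":93,"jp":{"ajk":2,"f":82,"j":87,"pct":71},"ks":93,"tp":[54,89,46,24,48],"vo":{"bs":78,"i":40,"lx":15,"t":44}}
After op 15 (remove /tp/2): {"gv":93,"jp":{"ajk":2,"f":82,"j":87,"pct":71},"ks":93,"tp":[54,89,24,48],"vo":{"bs":78,"i":40,"lx":15,"t":44}}
After op 16 (add /jp/w 85): {"gv":93,"jp":{"ajk":2,"f":82,"j":87,"pct":71,"w":85},"ks":93,"tp":[54,89,24,48],"vo":{"bs":78,"i":40,"lx":15,"t":44}}
After op 17 (add /hm 88): {"gv":93,"hm":88,"jp":{"ajk":2,"f":82,"j":87,"pct":71,"w":85},"ks":93,"tp":[54,89,24,48],"vo":{"bs":78,"i":40,"lx":15,"t":44}}
Size at path /jp: 5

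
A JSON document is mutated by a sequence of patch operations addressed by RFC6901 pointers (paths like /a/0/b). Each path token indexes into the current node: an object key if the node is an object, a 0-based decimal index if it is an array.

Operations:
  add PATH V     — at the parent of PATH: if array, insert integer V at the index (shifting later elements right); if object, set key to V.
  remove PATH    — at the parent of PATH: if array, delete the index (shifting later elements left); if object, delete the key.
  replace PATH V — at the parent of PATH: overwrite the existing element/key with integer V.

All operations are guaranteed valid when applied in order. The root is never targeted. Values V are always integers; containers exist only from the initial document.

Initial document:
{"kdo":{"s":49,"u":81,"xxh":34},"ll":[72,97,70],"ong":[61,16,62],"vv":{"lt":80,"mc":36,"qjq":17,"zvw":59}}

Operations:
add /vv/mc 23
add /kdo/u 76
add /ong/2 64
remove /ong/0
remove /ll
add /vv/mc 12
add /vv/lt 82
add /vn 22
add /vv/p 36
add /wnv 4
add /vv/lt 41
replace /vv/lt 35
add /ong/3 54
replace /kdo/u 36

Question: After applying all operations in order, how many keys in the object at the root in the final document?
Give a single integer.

After op 1 (add /vv/mc 23): {"kdo":{"s":49,"u":81,"xxh":34},"ll":[72,97,70],"ong":[61,16,62],"vv":{"lt":80,"mc":23,"qjq":17,"zvw":59}}
After op 2 (add /kdo/u 76): {"kdo":{"s":49,"u":76,"xxh":34},"ll":[72,97,70],"ong":[61,16,62],"vv":{"lt":80,"mc":23,"qjq":17,"zvw":59}}
After op 3 (add /ong/2 64): {"kdo":{"s":49,"u":76,"xxh":34},"ll":[72,97,70],"ong":[61,16,64,62],"vv":{"lt":80,"mc":23,"qjq":17,"zvw":59}}
After op 4 (remove /ong/0): {"kdo":{"s":49,"u":76,"xxh":34},"ll":[72,97,70],"ong":[16,64,62],"vv":{"lt":80,"mc":23,"qjq":17,"zvw":59}}
After op 5 (remove /ll): {"kdo":{"s":49,"u":76,"xxh":34},"ong":[16,64,62],"vv":{"lt":80,"mc":23,"qjq":17,"zvw":59}}
After op 6 (add /vv/mc 12): {"kdo":{"s":49,"u":76,"xxh":34},"ong":[16,64,62],"vv":{"lt":80,"mc":12,"qjq":17,"zvw":59}}
After op 7 (add /vv/lt 82): {"kdo":{"s":49,"u":76,"xxh":34},"ong":[16,64,62],"vv":{"lt":82,"mc":12,"qjq":17,"zvw":59}}
After op 8 (add /vn 22): {"kdo":{"s":49,"u":76,"xxh":34},"ong":[16,64,62],"vn":22,"vv":{"lt":82,"mc":12,"qjq":17,"zvw":59}}
After op 9 (add /vv/p 36): {"kdo":{"s":49,"u":76,"xxh":34},"ong":[16,64,62],"vn":22,"vv":{"lt":82,"mc":12,"p":36,"qjq":17,"zvw":59}}
After op 10 (add /wnv 4): {"kdo":{"s":49,"u":76,"xxh":34},"ong":[16,64,62],"vn":22,"vv":{"lt":82,"mc":12,"p":36,"qjq":17,"zvw":59},"wnv":4}
After op 11 (add /vv/lt 41): {"kdo":{"s":49,"u":76,"xxh":34},"ong":[16,64,62],"vn":22,"vv":{"lt":41,"mc":12,"p":36,"qjq":17,"zvw":59},"wnv":4}
After op 12 (replace /vv/lt 35): {"kdo":{"s":49,"u":76,"xxh":34},"ong":[16,64,62],"vn":22,"vv":{"lt":35,"mc":12,"p":36,"qjq":17,"zvw":59},"wnv":4}
After op 13 (add /ong/3 54): {"kdo":{"s":49,"u":76,"xxh":34},"ong":[16,64,62,54],"vn":22,"vv":{"lt":35,"mc":12,"p":36,"qjq":17,"zvw":59},"wnv":4}
After op 14 (replace /kdo/u 36): {"kdo":{"s":49,"u":36,"xxh":34},"ong":[16,64,62,54],"vn":22,"vv":{"lt":35,"mc":12,"p":36,"qjq":17,"zvw":59},"wnv":4}
Size at the root: 5

Answer: 5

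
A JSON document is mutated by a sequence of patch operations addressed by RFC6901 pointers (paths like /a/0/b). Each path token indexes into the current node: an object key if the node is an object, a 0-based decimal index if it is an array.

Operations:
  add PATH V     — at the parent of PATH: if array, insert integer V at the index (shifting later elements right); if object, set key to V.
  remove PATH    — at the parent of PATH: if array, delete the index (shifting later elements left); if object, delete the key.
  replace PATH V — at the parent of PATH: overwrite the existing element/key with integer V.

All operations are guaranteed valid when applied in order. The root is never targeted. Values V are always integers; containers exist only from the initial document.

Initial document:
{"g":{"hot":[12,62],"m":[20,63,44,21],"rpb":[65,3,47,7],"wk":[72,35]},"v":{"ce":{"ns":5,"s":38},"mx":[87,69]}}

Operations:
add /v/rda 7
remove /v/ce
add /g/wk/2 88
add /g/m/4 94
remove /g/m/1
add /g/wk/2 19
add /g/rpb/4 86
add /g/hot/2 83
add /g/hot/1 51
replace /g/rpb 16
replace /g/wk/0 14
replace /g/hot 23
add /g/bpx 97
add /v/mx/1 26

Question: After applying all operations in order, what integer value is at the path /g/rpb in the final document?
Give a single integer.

Answer: 16

Derivation:
After op 1 (add /v/rda 7): {"g":{"hot":[12,62],"m":[20,63,44,21],"rpb":[65,3,47,7],"wk":[72,35]},"v":{"ce":{"ns":5,"s":38},"mx":[87,69],"rda":7}}
After op 2 (remove /v/ce): {"g":{"hot":[12,62],"m":[20,63,44,21],"rpb":[65,3,47,7],"wk":[72,35]},"v":{"mx":[87,69],"rda":7}}
After op 3 (add /g/wk/2 88): {"g":{"hot":[12,62],"m":[20,63,44,21],"rpb":[65,3,47,7],"wk":[72,35,88]},"v":{"mx":[87,69],"rda":7}}
After op 4 (add /g/m/4 94): {"g":{"hot":[12,62],"m":[20,63,44,21,94],"rpb":[65,3,47,7],"wk":[72,35,88]},"v":{"mx":[87,69],"rda":7}}
After op 5 (remove /g/m/1): {"g":{"hot":[12,62],"m":[20,44,21,94],"rpb":[65,3,47,7],"wk":[72,35,88]},"v":{"mx":[87,69],"rda":7}}
After op 6 (add /g/wk/2 19): {"g":{"hot":[12,62],"m":[20,44,21,94],"rpb":[65,3,47,7],"wk":[72,35,19,88]},"v":{"mx":[87,69],"rda":7}}
After op 7 (add /g/rpb/4 86): {"g":{"hot":[12,62],"m":[20,44,21,94],"rpb":[65,3,47,7,86],"wk":[72,35,19,88]},"v":{"mx":[87,69],"rda":7}}
After op 8 (add /g/hot/2 83): {"g":{"hot":[12,62,83],"m":[20,44,21,94],"rpb":[65,3,47,7,86],"wk":[72,35,19,88]},"v":{"mx":[87,69],"rda":7}}
After op 9 (add /g/hot/1 51): {"g":{"hot":[12,51,62,83],"m":[20,44,21,94],"rpb":[65,3,47,7,86],"wk":[72,35,19,88]},"v":{"mx":[87,69],"rda":7}}
After op 10 (replace /g/rpb 16): {"g":{"hot":[12,51,62,83],"m":[20,44,21,94],"rpb":16,"wk":[72,35,19,88]},"v":{"mx":[87,69],"rda":7}}
After op 11 (replace /g/wk/0 14): {"g":{"hot":[12,51,62,83],"m":[20,44,21,94],"rpb":16,"wk":[14,35,19,88]},"v":{"mx":[87,69],"rda":7}}
After op 12 (replace /g/hot 23): {"g":{"hot":23,"m":[20,44,21,94],"rpb":16,"wk":[14,35,19,88]},"v":{"mx":[87,69],"rda":7}}
After op 13 (add /g/bpx 97): {"g":{"bpx":97,"hot":23,"m":[20,44,21,94],"rpb":16,"wk":[14,35,19,88]},"v":{"mx":[87,69],"rda":7}}
After op 14 (add /v/mx/1 26): {"g":{"bpx":97,"hot":23,"m":[20,44,21,94],"rpb":16,"wk":[14,35,19,88]},"v":{"mx":[87,26,69],"rda":7}}
Value at /g/rpb: 16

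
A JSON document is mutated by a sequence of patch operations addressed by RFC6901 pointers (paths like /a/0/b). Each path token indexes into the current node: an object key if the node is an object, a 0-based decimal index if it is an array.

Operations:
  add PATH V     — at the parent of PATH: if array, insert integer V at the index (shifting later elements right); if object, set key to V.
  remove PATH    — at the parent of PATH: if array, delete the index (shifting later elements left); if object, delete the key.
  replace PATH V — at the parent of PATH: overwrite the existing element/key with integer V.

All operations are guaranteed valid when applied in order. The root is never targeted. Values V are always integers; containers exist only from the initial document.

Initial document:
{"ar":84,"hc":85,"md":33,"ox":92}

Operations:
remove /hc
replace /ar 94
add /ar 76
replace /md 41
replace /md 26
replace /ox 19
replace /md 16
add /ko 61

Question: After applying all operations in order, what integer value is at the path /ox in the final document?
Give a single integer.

Answer: 19

Derivation:
After op 1 (remove /hc): {"ar":84,"md":33,"ox":92}
After op 2 (replace /ar 94): {"ar":94,"md":33,"ox":92}
After op 3 (add /ar 76): {"ar":76,"md":33,"ox":92}
After op 4 (replace /md 41): {"ar":76,"md":41,"ox":92}
After op 5 (replace /md 26): {"ar":76,"md":26,"ox":92}
After op 6 (replace /ox 19): {"ar":76,"md":26,"ox":19}
After op 7 (replace /md 16): {"ar":76,"md":16,"ox":19}
After op 8 (add /ko 61): {"ar":76,"ko":61,"md":16,"ox":19}
Value at /ox: 19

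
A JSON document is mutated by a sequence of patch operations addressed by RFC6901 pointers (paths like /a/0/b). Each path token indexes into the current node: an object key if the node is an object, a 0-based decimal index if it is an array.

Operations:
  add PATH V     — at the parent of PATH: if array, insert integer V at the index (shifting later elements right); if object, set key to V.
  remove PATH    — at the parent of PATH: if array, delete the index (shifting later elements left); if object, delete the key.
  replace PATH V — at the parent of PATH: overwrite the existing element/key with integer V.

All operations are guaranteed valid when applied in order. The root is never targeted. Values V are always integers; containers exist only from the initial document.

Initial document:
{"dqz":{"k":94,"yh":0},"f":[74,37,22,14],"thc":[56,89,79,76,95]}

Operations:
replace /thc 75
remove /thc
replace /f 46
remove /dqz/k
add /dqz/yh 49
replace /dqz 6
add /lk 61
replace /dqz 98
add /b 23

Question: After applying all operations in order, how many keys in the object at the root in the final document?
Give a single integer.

After op 1 (replace /thc 75): {"dqz":{"k":94,"yh":0},"f":[74,37,22,14],"thc":75}
After op 2 (remove /thc): {"dqz":{"k":94,"yh":0},"f":[74,37,22,14]}
After op 3 (replace /f 46): {"dqz":{"k":94,"yh":0},"f":46}
After op 4 (remove /dqz/k): {"dqz":{"yh":0},"f":46}
After op 5 (add /dqz/yh 49): {"dqz":{"yh":49},"f":46}
After op 6 (replace /dqz 6): {"dqz":6,"f":46}
After op 7 (add /lk 61): {"dqz":6,"f":46,"lk":61}
After op 8 (replace /dqz 98): {"dqz":98,"f":46,"lk":61}
After op 9 (add /b 23): {"b":23,"dqz":98,"f":46,"lk":61}
Size at the root: 4

Answer: 4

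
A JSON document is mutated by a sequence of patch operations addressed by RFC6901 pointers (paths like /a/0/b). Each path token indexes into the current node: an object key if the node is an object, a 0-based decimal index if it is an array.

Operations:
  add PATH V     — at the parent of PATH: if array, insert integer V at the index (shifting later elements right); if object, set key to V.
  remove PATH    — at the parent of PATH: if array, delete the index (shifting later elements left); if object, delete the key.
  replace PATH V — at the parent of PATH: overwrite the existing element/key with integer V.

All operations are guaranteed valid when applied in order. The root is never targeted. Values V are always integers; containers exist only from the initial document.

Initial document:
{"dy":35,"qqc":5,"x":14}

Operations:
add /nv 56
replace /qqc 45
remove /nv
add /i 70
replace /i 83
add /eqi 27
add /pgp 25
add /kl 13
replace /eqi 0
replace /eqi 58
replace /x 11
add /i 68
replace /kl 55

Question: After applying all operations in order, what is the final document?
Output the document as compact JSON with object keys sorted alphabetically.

After op 1 (add /nv 56): {"dy":35,"nv":56,"qqc":5,"x":14}
After op 2 (replace /qqc 45): {"dy":35,"nv":56,"qqc":45,"x":14}
After op 3 (remove /nv): {"dy":35,"qqc":45,"x":14}
After op 4 (add /i 70): {"dy":35,"i":70,"qqc":45,"x":14}
After op 5 (replace /i 83): {"dy":35,"i":83,"qqc":45,"x":14}
After op 6 (add /eqi 27): {"dy":35,"eqi":27,"i":83,"qqc":45,"x":14}
After op 7 (add /pgp 25): {"dy":35,"eqi":27,"i":83,"pgp":25,"qqc":45,"x":14}
After op 8 (add /kl 13): {"dy":35,"eqi":27,"i":83,"kl":13,"pgp":25,"qqc":45,"x":14}
After op 9 (replace /eqi 0): {"dy":35,"eqi":0,"i":83,"kl":13,"pgp":25,"qqc":45,"x":14}
After op 10 (replace /eqi 58): {"dy":35,"eqi":58,"i":83,"kl":13,"pgp":25,"qqc":45,"x":14}
After op 11 (replace /x 11): {"dy":35,"eqi":58,"i":83,"kl":13,"pgp":25,"qqc":45,"x":11}
After op 12 (add /i 68): {"dy":35,"eqi":58,"i":68,"kl":13,"pgp":25,"qqc":45,"x":11}
After op 13 (replace /kl 55): {"dy":35,"eqi":58,"i":68,"kl":55,"pgp":25,"qqc":45,"x":11}

Answer: {"dy":35,"eqi":58,"i":68,"kl":55,"pgp":25,"qqc":45,"x":11}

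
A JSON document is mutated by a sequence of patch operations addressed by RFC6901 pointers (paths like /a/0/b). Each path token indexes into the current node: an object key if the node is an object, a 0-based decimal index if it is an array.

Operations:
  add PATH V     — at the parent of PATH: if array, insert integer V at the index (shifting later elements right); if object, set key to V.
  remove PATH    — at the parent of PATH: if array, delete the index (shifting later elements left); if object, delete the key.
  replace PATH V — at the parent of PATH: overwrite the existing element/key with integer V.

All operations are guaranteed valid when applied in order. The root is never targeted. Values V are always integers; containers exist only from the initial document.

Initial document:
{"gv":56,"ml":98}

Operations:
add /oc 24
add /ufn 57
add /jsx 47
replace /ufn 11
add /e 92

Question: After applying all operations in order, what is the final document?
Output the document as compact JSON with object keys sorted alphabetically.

After op 1 (add /oc 24): {"gv":56,"ml":98,"oc":24}
After op 2 (add /ufn 57): {"gv":56,"ml":98,"oc":24,"ufn":57}
After op 3 (add /jsx 47): {"gv":56,"jsx":47,"ml":98,"oc":24,"ufn":57}
After op 4 (replace /ufn 11): {"gv":56,"jsx":47,"ml":98,"oc":24,"ufn":11}
After op 5 (add /e 92): {"e":92,"gv":56,"jsx":47,"ml":98,"oc":24,"ufn":11}

Answer: {"e":92,"gv":56,"jsx":47,"ml":98,"oc":24,"ufn":11}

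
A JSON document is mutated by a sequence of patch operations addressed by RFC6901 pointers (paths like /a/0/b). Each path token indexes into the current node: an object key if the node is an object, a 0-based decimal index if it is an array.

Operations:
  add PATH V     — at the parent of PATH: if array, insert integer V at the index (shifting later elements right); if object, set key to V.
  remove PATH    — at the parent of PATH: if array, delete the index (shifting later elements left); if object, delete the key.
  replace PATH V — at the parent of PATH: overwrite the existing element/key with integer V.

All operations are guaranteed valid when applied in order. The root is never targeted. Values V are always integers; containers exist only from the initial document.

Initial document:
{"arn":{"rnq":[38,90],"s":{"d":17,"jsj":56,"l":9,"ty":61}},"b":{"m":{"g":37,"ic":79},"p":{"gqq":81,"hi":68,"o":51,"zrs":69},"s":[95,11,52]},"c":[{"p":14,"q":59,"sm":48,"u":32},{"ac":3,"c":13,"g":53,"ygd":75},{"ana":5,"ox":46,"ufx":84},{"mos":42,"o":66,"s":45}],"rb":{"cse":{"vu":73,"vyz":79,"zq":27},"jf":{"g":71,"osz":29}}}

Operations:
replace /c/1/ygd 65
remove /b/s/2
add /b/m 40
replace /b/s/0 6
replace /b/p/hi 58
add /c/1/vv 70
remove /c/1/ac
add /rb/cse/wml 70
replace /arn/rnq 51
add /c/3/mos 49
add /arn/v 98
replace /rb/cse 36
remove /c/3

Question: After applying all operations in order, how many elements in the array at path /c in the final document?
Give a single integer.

After op 1 (replace /c/1/ygd 65): {"arn":{"rnq":[38,90],"s":{"d":17,"jsj":56,"l":9,"ty":61}},"b":{"m":{"g":37,"ic":79},"p":{"gqq":81,"hi":68,"o":51,"zrs":69},"s":[95,11,52]},"c":[{"p":14,"q":59,"sm":48,"u":32},{"ac":3,"c":13,"g":53,"ygd":65},{"ana":5,"ox":46,"ufx":84},{"mos":42,"o":66,"s":45}],"rb":{"cse":{"vu":73,"vyz":79,"zq":27},"jf":{"g":71,"osz":29}}}
After op 2 (remove /b/s/2): {"arn":{"rnq":[38,90],"s":{"d":17,"jsj":56,"l":9,"ty":61}},"b":{"m":{"g":37,"ic":79},"p":{"gqq":81,"hi":68,"o":51,"zrs":69},"s":[95,11]},"c":[{"p":14,"q":59,"sm":48,"u":32},{"ac":3,"c":13,"g":53,"ygd":65},{"ana":5,"ox":46,"ufx":84},{"mos":42,"o":66,"s":45}],"rb":{"cse":{"vu":73,"vyz":79,"zq":27},"jf":{"g":71,"osz":29}}}
After op 3 (add /b/m 40): {"arn":{"rnq":[38,90],"s":{"d":17,"jsj":56,"l":9,"ty":61}},"b":{"m":40,"p":{"gqq":81,"hi":68,"o":51,"zrs":69},"s":[95,11]},"c":[{"p":14,"q":59,"sm":48,"u":32},{"ac":3,"c":13,"g":53,"ygd":65},{"ana":5,"ox":46,"ufx":84},{"mos":42,"o":66,"s":45}],"rb":{"cse":{"vu":73,"vyz":79,"zq":27},"jf":{"g":71,"osz":29}}}
After op 4 (replace /b/s/0 6): {"arn":{"rnq":[38,90],"s":{"d":17,"jsj":56,"l":9,"ty":61}},"b":{"m":40,"p":{"gqq":81,"hi":68,"o":51,"zrs":69},"s":[6,11]},"c":[{"p":14,"q":59,"sm":48,"u":32},{"ac":3,"c":13,"g":53,"ygd":65},{"ana":5,"ox":46,"ufx":84},{"mos":42,"o":66,"s":45}],"rb":{"cse":{"vu":73,"vyz":79,"zq":27},"jf":{"g":71,"osz":29}}}
After op 5 (replace /b/p/hi 58): {"arn":{"rnq":[38,90],"s":{"d":17,"jsj":56,"l":9,"ty":61}},"b":{"m":40,"p":{"gqq":81,"hi":58,"o":51,"zrs":69},"s":[6,11]},"c":[{"p":14,"q":59,"sm":48,"u":32},{"ac":3,"c":13,"g":53,"ygd":65},{"ana":5,"ox":46,"ufx":84},{"mos":42,"o":66,"s":45}],"rb":{"cse":{"vu":73,"vyz":79,"zq":27},"jf":{"g":71,"osz":29}}}
After op 6 (add /c/1/vv 70): {"arn":{"rnq":[38,90],"s":{"d":17,"jsj":56,"l":9,"ty":61}},"b":{"m":40,"p":{"gqq":81,"hi":58,"o":51,"zrs":69},"s":[6,11]},"c":[{"p":14,"q":59,"sm":48,"u":32},{"ac":3,"c":13,"g":53,"vv":70,"ygd":65},{"ana":5,"ox":46,"ufx":84},{"mos":42,"o":66,"s":45}],"rb":{"cse":{"vu":73,"vyz":79,"zq":27},"jf":{"g":71,"osz":29}}}
After op 7 (remove /c/1/ac): {"arn":{"rnq":[38,90],"s":{"d":17,"jsj":56,"l":9,"ty":61}},"b":{"m":40,"p":{"gqq":81,"hi":58,"o":51,"zrs":69},"s":[6,11]},"c":[{"p":14,"q":59,"sm":48,"u":32},{"c":13,"g":53,"vv":70,"ygd":65},{"ana":5,"ox":46,"ufx":84},{"mos":42,"o":66,"s":45}],"rb":{"cse":{"vu":73,"vyz":79,"zq":27},"jf":{"g":71,"osz":29}}}
After op 8 (add /rb/cse/wml 70): {"arn":{"rnq":[38,90],"s":{"d":17,"jsj":56,"l":9,"ty":61}},"b":{"m":40,"p":{"gqq":81,"hi":58,"o":51,"zrs":69},"s":[6,11]},"c":[{"p":14,"q":59,"sm":48,"u":32},{"c":13,"g":53,"vv":70,"ygd":65},{"ana":5,"ox":46,"ufx":84},{"mos":42,"o":66,"s":45}],"rb":{"cse":{"vu":73,"vyz":79,"wml":70,"zq":27},"jf":{"g":71,"osz":29}}}
After op 9 (replace /arn/rnq 51): {"arn":{"rnq":51,"s":{"d":17,"jsj":56,"l":9,"ty":61}},"b":{"m":40,"p":{"gqq":81,"hi":58,"o":51,"zrs":69},"s":[6,11]},"c":[{"p":14,"q":59,"sm":48,"u":32},{"c":13,"g":53,"vv":70,"ygd":65},{"ana":5,"ox":46,"ufx":84},{"mos":42,"o":66,"s":45}],"rb":{"cse":{"vu":73,"vyz":79,"wml":70,"zq":27},"jf":{"g":71,"osz":29}}}
After op 10 (add /c/3/mos 49): {"arn":{"rnq":51,"s":{"d":17,"jsj":56,"l":9,"ty":61}},"b":{"m":40,"p":{"gqq":81,"hi":58,"o":51,"zrs":69},"s":[6,11]},"c":[{"p":14,"q":59,"sm":48,"u":32},{"c":13,"g":53,"vv":70,"ygd":65},{"ana":5,"ox":46,"ufx":84},{"mos":49,"o":66,"s":45}],"rb":{"cse":{"vu":73,"vyz":79,"wml":70,"zq":27},"jf":{"g":71,"osz":29}}}
After op 11 (add /arn/v 98): {"arn":{"rnq":51,"s":{"d":17,"jsj":56,"l":9,"ty":61},"v":98},"b":{"m":40,"p":{"gqq":81,"hi":58,"o":51,"zrs":69},"s":[6,11]},"c":[{"p":14,"q":59,"sm":48,"u":32},{"c":13,"g":53,"vv":70,"ygd":65},{"ana":5,"ox":46,"ufx":84},{"mos":49,"o":66,"s":45}],"rb":{"cse":{"vu":73,"vyz":79,"wml":70,"zq":27},"jf":{"g":71,"osz":29}}}
After op 12 (replace /rb/cse 36): {"arn":{"rnq":51,"s":{"d":17,"jsj":56,"l":9,"ty":61},"v":98},"b":{"m":40,"p":{"gqq":81,"hi":58,"o":51,"zrs":69},"s":[6,11]},"c":[{"p":14,"q":59,"sm":48,"u":32},{"c":13,"g":53,"vv":70,"ygd":65},{"ana":5,"ox":46,"ufx":84},{"mos":49,"o":66,"s":45}],"rb":{"cse":36,"jf":{"g":71,"osz":29}}}
After op 13 (remove /c/3): {"arn":{"rnq":51,"s":{"d":17,"jsj":56,"l":9,"ty":61},"v":98},"b":{"m":40,"p":{"gqq":81,"hi":58,"o":51,"zrs":69},"s":[6,11]},"c":[{"p":14,"q":59,"sm":48,"u":32},{"c":13,"g":53,"vv":70,"ygd":65},{"ana":5,"ox":46,"ufx":84}],"rb":{"cse":36,"jf":{"g":71,"osz":29}}}
Size at path /c: 3

Answer: 3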